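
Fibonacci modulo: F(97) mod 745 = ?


F(k) mod 745 for k=1..97:
1, 1, 2, 3, 5, 8, 13, 21, 34, 55, 89, 144, 233, 377, 610, 242, 107, 349, 456, 60, 516, 576, 347, 178, 525, 703, 483, 441, 179, 620, 54, 674, 728, 657, 640, 552, 447, 254, 701, 210, 166, 376, 542, 173, 715, 143, 113, 256, 369, 625, 249, 129, 378, 507, 140, 647, 42, 689, 731, 675, 661, 591, 507, 353, 115, 468, 583, 306, 144, 450, 594, 299, 148, 447, 595, 297, 147, 444, 591, 290, 136, 426, 562, 243, 60, 303, 363, 666, 284, 205, 489, 694, 438, 387, 80, 467, 547
F(97) mod 745 = 547


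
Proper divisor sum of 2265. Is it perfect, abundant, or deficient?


Proper divisors: 1, 3, 5, 15, 151, 453, 755
Sum = 1 + 3 + 5 + 15 + 151 + 453 + 755 = 1383
1383 < 2265 → deficient

s(2265) = 1383 (deficient)


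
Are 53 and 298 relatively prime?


Euclidean algorithm:
298 = 5 * 53 + 33
53 = 1 * 33 + 20
33 = 1 * 20 + 13
20 = 1 * 13 + 7
13 = 1 * 7 + 6
7 = 1 * 6 + 1
6 = 6 * 1 + 0
GCD(53, 298) = 1

Yes, coprime (GCD = 1)


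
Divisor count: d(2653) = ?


2653 = 7^1 × 379^1
d(2653) = (1+1) × (1+1) = 4

4 divisors


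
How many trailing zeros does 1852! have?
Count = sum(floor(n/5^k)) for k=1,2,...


floor(1852/5) = 370
floor(1852/25) = 74
floor(1852/125) = 14
floor(1852/625) = 2
Total = 460

460 trailing zeros


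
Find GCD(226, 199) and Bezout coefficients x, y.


Tabular extended Euclidean (each row: r = 226*s + 199*t):
r=226, s=1, t=0
r=199, s=0, t=1
q=1: r=27, s=1, t=-1   [226*(1) + 199*(-1) = 27]
q=7: r=10, s=-7, t=8   [226*(-7) + 199*(8) = 10]
q=2: r=7, s=15, t=-17   [226*(15) + 199*(-17) = 7]
q=1: r=3, s=-22, t=25   [226*(-22) + 199*(25) = 3]
q=2: r=1, s=59, t=-67   [226*(59) + 199*(-67) = 1]
q=3: r=0, s=-199, t=226   [226*(-199) + 199*(226) = 0]
GCD = 1; from the row with r=1: x=59, y=-67
Check: 226*(59) + 199*(-67) = 13334 - 13333 = 1

GCD = 1, x = 59, y = -67


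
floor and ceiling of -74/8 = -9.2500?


-74/8 = -9.2500
floor = -10
ceil = -9

floor = -10, ceil = -9


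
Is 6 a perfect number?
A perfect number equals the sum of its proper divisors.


Proper divisors of 6: 1, 2, 3
Sum = 1 + 2 + 3 = 6

Yes, 6 is perfect (6 = 6)


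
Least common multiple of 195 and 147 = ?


GCD(195, 147) = 3
LCM = 195*147/3 = 28665/3 = 9555

LCM = 9555


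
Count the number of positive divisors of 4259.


4259 = 4259^1
d(4259) = (1+1) = 2

2 divisors


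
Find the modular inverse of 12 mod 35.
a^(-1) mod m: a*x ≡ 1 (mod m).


Use the extended Euclidean algorithm on (35, 12); each row r = 35*s + 12*t:
r=35, s=1, t=0
r=12, s=0, t=1
q=2: r=11, s=1, t=-2   [35*(1) + 12*(-2) = 11]
q=1: r=1, s=-1, t=3   [35*(-1) + 12*(3) = 1]
q=11: r=0, s=12, t=-35   [35*(12) + 12*(-35) = 0]
GCD = 1 with t = 3, so 12*(3) ≡ 1 (mod 35)
Inverse = 3 mod 35 = 3
Check: 12 * 3 = 36 ≡ 1 (mod 35)

12^(-1) ≡ 3 (mod 35)


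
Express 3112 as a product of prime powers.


3112 / 2 = 1556
1556 / 2 = 778
778 / 2 = 389
389 / 389 = 1
3112 = 2^3 × 389


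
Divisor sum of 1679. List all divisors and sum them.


Divisors of 1679: 1, 23, 73, 1679
Sum = 1 + 23 + 73 + 1679 = 1776

σ(1679) = 1776


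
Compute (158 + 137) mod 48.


158 + 137 = 295
295 mod 48 = 7


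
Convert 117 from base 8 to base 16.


117 (base 8) = 79 (decimal)
79 (decimal) = 4F (base 16)


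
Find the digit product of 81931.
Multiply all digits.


8 × 1 × 9 × 3 × 1 = 216


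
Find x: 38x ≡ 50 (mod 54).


GCD(38, 54) = 2 divides 50
Divide: 19x ≡ 25 (mod 27)
x ≡ 7 (mod 27)


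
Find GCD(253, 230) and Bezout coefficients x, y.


Tabular extended Euclidean (each row: r = 253*s + 230*t):
r=253, s=1, t=0
r=230, s=0, t=1
q=1: r=23, s=1, t=-1   [253*(1) + 230*(-1) = 23]
q=10: r=0, s=-10, t=11   [253*(-10) + 230*(11) = 0]
GCD = 23; from the row with r=23: x=1, y=-1
Check: 253*(1) + 230*(-1) = 253 - 230 = 23

GCD = 23, x = 1, y = -1


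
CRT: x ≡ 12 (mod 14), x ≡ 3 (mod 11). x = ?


M = 14*11 = 154
M1 = M/14 = 11, M2 = M/11 = 14
M1^(-1) mod 14 = 9, M2^(-1) mod 11 = 4
x = 12*11*9 + 3*14*4 = 1356
1356 mod 154 = 124
Check: 124 mod 14 = 12 ✓, 124 mod 11 = 3 ✓

x ≡ 124 (mod 154)


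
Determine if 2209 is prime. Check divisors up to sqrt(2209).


2209 / 47 = 47 (exact division)
2209 is NOT prime.

No, 2209 is not prime


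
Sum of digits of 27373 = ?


2 + 7 + 3 + 7 + 3 = 22


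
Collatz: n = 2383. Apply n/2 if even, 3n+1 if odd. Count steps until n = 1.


2383 → 7150 → 3575 → 10726 → 5363 → 16090 → 8045 → 24136 → 12068 → 6034 → 3017 → 9052 → 4526 → 2263 → 6790 → 3395 → 10186 → 5093 → 15280 → 7640 → 3820 → 1910 → 955 → 2866 → 1433 → 4300 → 2150 → 1075 → 3226 → 1613 → 4840 → 2420 → 1210 → 605 → 1816 → 908 → 454 → 227 → 682 → 341 → 1024 → 512 → 256 → 128 → 64 → 32 → 16 → 8 → 4 → 2 → 1
Total steps = 50

50 steps


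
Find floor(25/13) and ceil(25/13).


25/13 = 1.9231
floor = 1
ceil = 2

floor = 1, ceil = 2


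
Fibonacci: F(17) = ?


Sequence: 1, 1, 2, 3, 5, 8, 13, 21, 34, 55, 89, 144, 233, 377, 610, 987, 1597
F(17) = 1597


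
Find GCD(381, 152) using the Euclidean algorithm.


381 = 2 * 152 + 77
152 = 1 * 77 + 75
77 = 1 * 75 + 2
75 = 37 * 2 + 1
2 = 2 * 1 + 0
GCD = 1


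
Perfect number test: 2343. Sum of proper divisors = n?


Proper divisors of 2343: 1, 3, 11, 33, 71, 213, 781
Sum = 1 + 3 + 11 + 33 + 71 + 213 + 781 = 1113

No, 2343 is not perfect (1113 ≠ 2343)


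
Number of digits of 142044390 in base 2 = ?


142044390 in base 2 = 1000011101110110110011100110
Number of digits = 28

28 digits (base 2)


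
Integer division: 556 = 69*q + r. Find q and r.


556 = 69 * 8 + 4
Check: 552 + 4 = 556

q = 8, r = 4


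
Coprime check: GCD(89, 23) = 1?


Euclidean algorithm:
89 = 3 * 23 + 20
23 = 1 * 20 + 3
20 = 6 * 3 + 2
3 = 1 * 2 + 1
2 = 2 * 1 + 0
GCD(89, 23) = 1

Yes, coprime (GCD = 1)


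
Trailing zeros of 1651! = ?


floor(1651/5) = 330
floor(1651/25) = 66
floor(1651/125) = 13
floor(1651/625) = 2
Total = 411

411 trailing zeros


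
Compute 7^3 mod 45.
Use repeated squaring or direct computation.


7^1 mod 45 = 7
7^2 mod 45 = 4
7^3 mod 45 = 28


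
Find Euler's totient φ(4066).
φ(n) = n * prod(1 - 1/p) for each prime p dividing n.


4066 = 2 × 19 × 107
Prime factors: 2, 19, 107
φ(4066) = 4066 × (1-1/2) × (1-1/19) × (1-1/107)
= 4066 × 1/2 × 18/19 × 106/107 = 1908

φ(4066) = 1908


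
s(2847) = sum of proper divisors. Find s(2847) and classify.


Proper divisors: 1, 3, 13, 39, 73, 219, 949
Sum = 1 + 3 + 13 + 39 + 73 + 219 + 949 = 1297
1297 < 2847 → deficient

s(2847) = 1297 (deficient)


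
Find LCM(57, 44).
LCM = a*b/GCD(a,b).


GCD(57, 44) = 1
LCM = 57*44/1 = 2508/1 = 2508

LCM = 2508


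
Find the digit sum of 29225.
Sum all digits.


2 + 9 + 2 + 2 + 5 = 20


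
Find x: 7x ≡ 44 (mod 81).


GCD(7, 81) = 1, unique solution
a^(-1) mod 81 = 58
x = 58 * 44 mod 81 = 41

x ≡ 41 (mod 81)


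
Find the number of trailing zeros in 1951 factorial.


floor(1951/5) = 390
floor(1951/25) = 78
floor(1951/125) = 15
floor(1951/625) = 3
Total = 486

486 trailing zeros


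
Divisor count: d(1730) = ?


1730 = 2^1 × 5^1 × 173^1
d(1730) = (1+1) × (1+1) × (1+1) = 8

8 divisors


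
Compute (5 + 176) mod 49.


5 + 176 = 181
181 mod 49 = 34


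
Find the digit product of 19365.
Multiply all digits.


1 × 9 × 3 × 6 × 5 = 810


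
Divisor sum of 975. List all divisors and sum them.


Divisors of 975: 1, 3, 5, 13, 15, 25, 39, 65, 75, 195, 325, 975
Sum = 1 + 3 + 5 + 13 + 15 + 25 + 39 + 65 + 75 + 195 + 325 + 975 = 1736

σ(975) = 1736


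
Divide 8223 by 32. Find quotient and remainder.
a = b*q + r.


8223 = 32 * 256 + 31
Check: 8192 + 31 = 8223

q = 256, r = 31


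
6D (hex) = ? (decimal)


6D (base 16) = 109 (decimal)
109 (decimal) = 109 (base 10)


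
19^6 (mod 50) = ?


19^1 mod 50 = 19
19^2 mod 50 = 11
19^3 mod 50 = 9
19^4 mod 50 = 21
19^5 mod 50 = 49
19^6 mod 50 = 31


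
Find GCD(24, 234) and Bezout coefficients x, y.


Tabular extended Euclidean (each row: r = 24*s + 234*t):
r=24, s=1, t=0
r=234, s=0, t=1
q=0: r=24, s=1, t=0   [24*(1) + 234*(0) = 24]
q=9: r=18, s=-9, t=1   [24*(-9) + 234*(1) = 18]
q=1: r=6, s=10, t=-1   [24*(10) + 234*(-1) = 6]
q=3: r=0, s=-39, t=4   [24*(-39) + 234*(4) = 0]
GCD = 6; from the row with r=6: x=10, y=-1
Check: 24*(10) + 234*(-1) = 240 - 234 = 6

GCD = 6, x = 10, y = -1


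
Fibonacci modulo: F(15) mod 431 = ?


F(k) mod 431 for k=1..15:
1, 1, 2, 3, 5, 8, 13, 21, 34, 55, 89, 144, 233, 377, 179
F(15) mod 431 = 179


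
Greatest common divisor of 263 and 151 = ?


263 = 1 * 151 + 112
151 = 1 * 112 + 39
112 = 2 * 39 + 34
39 = 1 * 34 + 5
34 = 6 * 5 + 4
5 = 1 * 4 + 1
4 = 4 * 1 + 0
GCD = 1


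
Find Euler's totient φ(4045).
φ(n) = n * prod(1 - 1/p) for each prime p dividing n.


4045 = 5 × 809
Prime factors: 5, 809
φ(4045) = 4045 × (1-1/5) × (1-1/809)
= 4045 × 4/5 × 808/809 = 3232

φ(4045) = 3232


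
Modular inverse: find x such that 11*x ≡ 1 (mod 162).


Use the extended Euclidean algorithm on (162, 11); each row r = 162*s + 11*t:
r=162, s=1, t=0
r=11, s=0, t=1
q=14: r=8, s=1, t=-14   [162*(1) + 11*(-14) = 8]
q=1: r=3, s=-1, t=15   [162*(-1) + 11*(15) = 3]
q=2: r=2, s=3, t=-44   [162*(3) + 11*(-44) = 2]
q=1: r=1, s=-4, t=59   [162*(-4) + 11*(59) = 1]
q=2: r=0, s=11, t=-162   [162*(11) + 11*(-162) = 0]
GCD = 1 with t = 59, so 11*(59) ≡ 1 (mod 162)
Inverse = 59 mod 162 = 59
Check: 11 * 59 = 649 ≡ 1 (mod 162)

11^(-1) ≡ 59 (mod 162)


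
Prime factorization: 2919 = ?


2919 / 3 = 973
973 / 7 = 139
139 / 139 = 1
2919 = 3 × 7 × 139


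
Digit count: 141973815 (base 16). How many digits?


141973815 in base 16 = 8765937
Number of digits = 7

7 digits (base 16)


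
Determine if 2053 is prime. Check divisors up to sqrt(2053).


Check divisors up to sqrt(2053) = 45.3100
No divisors found.
2053 is prime.

Yes, 2053 is prime


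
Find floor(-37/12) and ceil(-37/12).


-37/12 = -3.0833
floor = -4
ceil = -3

floor = -4, ceil = -3


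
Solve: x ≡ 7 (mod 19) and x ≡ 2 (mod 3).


M = 19*3 = 57
M1 = M/19 = 3, M2 = M/3 = 19
M1^(-1) mod 19 = 13, M2^(-1) mod 3 = 1
x = 7*3*13 + 2*19*1 = 311
311 mod 57 = 26
Check: 26 mod 19 = 7 ✓, 26 mod 3 = 2 ✓

x ≡ 26 (mod 57)


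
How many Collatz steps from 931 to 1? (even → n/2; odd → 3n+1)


931 → 2794 → 1397 → 4192 → 2096 → 1048 → 524 → 262 → 131 → 394 → 197 → 592 → 296 → 148 → 74 → 37 → 112 → 56 → 28 → 14 → 7 → 22 → 11 → 34 → 17 → 52 → 26 → 13 → 40 → 20 → 10 → 5 → 16 → 8 → 4 → 2 → 1
Total steps = 36

36 steps


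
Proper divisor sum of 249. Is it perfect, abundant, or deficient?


Proper divisors: 1, 3, 83
Sum = 1 + 3 + 83 = 87
87 < 249 → deficient

s(249) = 87 (deficient)


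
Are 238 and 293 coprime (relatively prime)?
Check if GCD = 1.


Euclidean algorithm:
293 = 1 * 238 + 55
238 = 4 * 55 + 18
55 = 3 * 18 + 1
18 = 18 * 1 + 0
GCD(238, 293) = 1

Yes, coprime (GCD = 1)


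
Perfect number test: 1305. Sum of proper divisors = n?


Proper divisors of 1305: 1, 3, 5, 9, 15, 29, 45, 87, 145, 261, 435
Sum = 1 + 3 + 5 + 9 + 15 + 29 + 45 + 87 + 145 + 261 + 435 = 1035

No, 1305 is not perfect (1035 ≠ 1305)


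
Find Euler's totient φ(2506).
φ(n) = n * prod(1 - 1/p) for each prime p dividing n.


2506 = 2 × 7 × 179
Prime factors: 2, 7, 179
φ(2506) = 2506 × (1-1/2) × (1-1/7) × (1-1/179)
= 2506 × 1/2 × 6/7 × 178/179 = 1068

φ(2506) = 1068


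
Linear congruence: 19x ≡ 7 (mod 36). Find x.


GCD(19, 36) = 1, unique solution
a^(-1) mod 36 = 19
x = 19 * 7 mod 36 = 25

x ≡ 25 (mod 36)


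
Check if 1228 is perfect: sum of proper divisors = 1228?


Proper divisors of 1228: 1, 2, 4, 307, 614
Sum = 1 + 2 + 4 + 307 + 614 = 928

No, 1228 is not perfect (928 ≠ 1228)


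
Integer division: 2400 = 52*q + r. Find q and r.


2400 = 52 * 46 + 8
Check: 2392 + 8 = 2400

q = 46, r = 8


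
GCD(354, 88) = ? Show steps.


354 = 4 * 88 + 2
88 = 44 * 2 + 0
GCD = 2


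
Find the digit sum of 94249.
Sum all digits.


9 + 4 + 2 + 4 + 9 = 28


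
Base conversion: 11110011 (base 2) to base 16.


11110011 (base 2) = 243 (decimal)
243 (decimal) = F3 (base 16)


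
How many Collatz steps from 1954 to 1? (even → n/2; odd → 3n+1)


1954 → 977 → 2932 → 1466 → 733 → 2200 → 1100 → 550 → 275 → 826 → 413 → 1240 → 620 → 310 → 155 → 466 → 233 → 700 → 350 → 175 → 526 → 263 → 790 → 395 → 1186 → 593 → 1780 → 890 → 445 → 1336 → 668 → 334 → 167 → 502 → 251 → 754 → 377 → 1132 → 566 → 283 → 850 → 425 → 1276 → 638 → 319 → 958 → 479 → 1438 → 719 → 2158 → 1079 → 3238 → 1619 → 4858 → 2429 → 7288 → 3644 → 1822 → 911 → 2734 → 1367 → 4102 → 2051 → 6154 → 3077 → 9232 → 4616 → 2308 → 1154 → 577 → 1732 → 866 → 433 → 1300 → 650 → 325 → 976 → 488 → 244 → 122 → 61 → 184 → 92 → 46 → 23 → 70 → 35 → 106 → 53 → 160 → 80 → 40 → 20 → 10 → 5 → 16 → 8 → 4 → 2 → 1
Total steps = 99

99 steps


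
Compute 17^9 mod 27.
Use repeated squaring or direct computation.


17^1 mod 27 = 17
17^2 mod 27 = 19
17^3 mod 27 = 26
17^4 mod 27 = 10
17^5 mod 27 = 8
17^6 mod 27 = 1
17^7 mod 27 = 17
17^8 mod 27 = 19
17^9 mod 27 = 26


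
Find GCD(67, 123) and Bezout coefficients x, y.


Tabular extended Euclidean (each row: r = 67*s + 123*t):
r=67, s=1, t=0
r=123, s=0, t=1
q=0: r=67, s=1, t=0   [67*(1) + 123*(0) = 67]
q=1: r=56, s=-1, t=1   [67*(-1) + 123*(1) = 56]
q=1: r=11, s=2, t=-1   [67*(2) + 123*(-1) = 11]
q=5: r=1, s=-11, t=6   [67*(-11) + 123*(6) = 1]
q=11: r=0, s=123, t=-67   [67*(123) + 123*(-67) = 0]
GCD = 1; from the row with r=1: x=-11, y=6
Check: 67*(-11) + 123*(6) = -737 + 738 = 1

GCD = 1, x = -11, y = 6


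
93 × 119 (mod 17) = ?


93 × 119 = 11067
11067 mod 17 = 0


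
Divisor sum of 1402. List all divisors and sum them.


Divisors of 1402: 1, 2, 701, 1402
Sum = 1 + 2 + 701 + 1402 = 2106

σ(1402) = 2106


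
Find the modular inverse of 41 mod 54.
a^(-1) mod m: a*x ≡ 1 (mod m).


Use the extended Euclidean algorithm on (54, 41); each row r = 54*s + 41*t:
r=54, s=1, t=0
r=41, s=0, t=1
q=1: r=13, s=1, t=-1   [54*(1) + 41*(-1) = 13]
q=3: r=2, s=-3, t=4   [54*(-3) + 41*(4) = 2]
q=6: r=1, s=19, t=-25   [54*(19) + 41*(-25) = 1]
q=2: r=0, s=-41, t=54   [54*(-41) + 41*(54) = 0]
GCD = 1 with t = -25, so 41*(-25) ≡ 1 (mod 54)
Inverse = -25 mod 54 = 29
Check: 41 * 29 = 1189 ≡ 1 (mod 54)

41^(-1) ≡ 29 (mod 54)


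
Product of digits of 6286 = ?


6 × 2 × 8 × 6 = 576


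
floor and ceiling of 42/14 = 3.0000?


42/14 = 3.0000
floor = 3
ceil = 3

floor = 3, ceil = 3


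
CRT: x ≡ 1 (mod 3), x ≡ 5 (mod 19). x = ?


M = 3*19 = 57
M1 = M/3 = 19, M2 = M/19 = 3
M1^(-1) mod 3 = 1, M2^(-1) mod 19 = 13
x = 1*19*1 + 5*3*13 = 214
214 mod 57 = 43
Check: 43 mod 3 = 1 ✓, 43 mod 19 = 5 ✓

x ≡ 43 (mod 57)


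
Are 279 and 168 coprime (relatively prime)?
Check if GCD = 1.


Euclidean algorithm:
279 = 1 * 168 + 111
168 = 1 * 111 + 57
111 = 1 * 57 + 54
57 = 1 * 54 + 3
54 = 18 * 3 + 0
GCD(279, 168) = 3

No, not coprime (GCD = 3)


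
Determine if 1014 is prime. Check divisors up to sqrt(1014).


1014 / 2 = 507 (exact division)
1014 is NOT prime.

No, 1014 is not prime


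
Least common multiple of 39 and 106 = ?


GCD(39, 106) = 1
LCM = 39*106/1 = 4134/1 = 4134

LCM = 4134


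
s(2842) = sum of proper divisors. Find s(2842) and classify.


Proper divisors: 1, 2, 7, 14, 29, 49, 58, 98, 203, 406, 1421
Sum = 1 + 2 + 7 + 14 + 29 + 49 + 58 + 98 + 203 + 406 + 1421 = 2288
2288 < 2842 → deficient

s(2842) = 2288 (deficient)


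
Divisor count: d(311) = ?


311 = 311^1
d(311) = (1+1) = 2

2 divisors


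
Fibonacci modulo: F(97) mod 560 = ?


F(k) mod 560 for k=1..97:
1, 1, 2, 3, 5, 8, 13, 21, 34, 55, 89, 144, 233, 377, 50, 427, 477, 344, 261, 45, 306, 351, 97, 448, 545, 433, 418, 291, 149, 440, 29, 469, 498, 407, 345, 192, 537, 169, 146, 315, 461, 216, 117, 333, 450, 223, 113, 336, 449, 225, 114, 339, 453, 232, 125, 357, 482, 279, 201, 480, 121, 41, 162, 203, 365, 8, 373, 381, 194, 15, 209, 224, 433, 97, 530, 67, 37, 104, 141, 245, 386, 71, 457, 528, 425, 393, 258, 91, 349, 440, 229, 109, 338, 447, 225, 112, 337
F(97) mod 560 = 337


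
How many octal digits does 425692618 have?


425692618 in base 8 = 3127706712
Number of digits = 10

10 digits (base 8)


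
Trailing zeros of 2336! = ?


floor(2336/5) = 467
floor(2336/25) = 93
floor(2336/125) = 18
floor(2336/625) = 3
Total = 581

581 trailing zeros


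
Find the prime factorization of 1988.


1988 / 2 = 994
994 / 2 = 497
497 / 7 = 71
71 / 71 = 1
1988 = 2^2 × 7 × 71


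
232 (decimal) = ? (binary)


232 (base 10) = 232 (decimal)
232 (decimal) = 11101000 (base 2)


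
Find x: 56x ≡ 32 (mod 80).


GCD(56, 80) = 8 divides 32
Divide: 7x ≡ 4 (mod 10)
x ≡ 2 (mod 10)


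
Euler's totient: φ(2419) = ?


2419 = 41 × 59
Prime factors: 41, 59
φ(2419) = 2419 × (1-1/41) × (1-1/59)
= 2419 × 40/41 × 58/59 = 2320

φ(2419) = 2320


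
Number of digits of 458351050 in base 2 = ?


458351050 in base 2 = 11011010100011110000111001010
Number of digits = 29

29 digits (base 2)


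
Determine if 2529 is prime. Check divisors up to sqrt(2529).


2529 / 3 = 843 (exact division)
2529 is NOT prime.

No, 2529 is not prime


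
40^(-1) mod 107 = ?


Use the extended Euclidean algorithm on (107, 40); each row r = 107*s + 40*t:
r=107, s=1, t=0
r=40, s=0, t=1
q=2: r=27, s=1, t=-2   [107*(1) + 40*(-2) = 27]
q=1: r=13, s=-1, t=3   [107*(-1) + 40*(3) = 13]
q=2: r=1, s=3, t=-8   [107*(3) + 40*(-8) = 1]
q=13: r=0, s=-40, t=107   [107*(-40) + 40*(107) = 0]
GCD = 1 with t = -8, so 40*(-8) ≡ 1 (mod 107)
Inverse = -8 mod 107 = 99
Check: 40 * 99 = 3960 ≡ 1 (mod 107)

40^(-1) ≡ 99 (mod 107)


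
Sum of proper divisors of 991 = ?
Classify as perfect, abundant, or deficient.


Proper divisors: 1
Sum = 1 = 1
1 < 991 → deficient

s(991) = 1 (deficient)


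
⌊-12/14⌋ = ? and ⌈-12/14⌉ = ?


-12/14 = -0.8571
floor = -1
ceil = 0

floor = -1, ceil = 0


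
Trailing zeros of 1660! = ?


floor(1660/5) = 332
floor(1660/25) = 66
floor(1660/125) = 13
floor(1660/625) = 2
Total = 413

413 trailing zeros


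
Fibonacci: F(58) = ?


Sequence: 1, 1, 2, 3, 5, 8, 13, 21, 34, 55, 89, 144, 233, 377, 610, 987, 1597, 2584, 4181, 6765, 10946, 17711, 28657, 46368, 75025, 121393, 196418, 317811, 514229, 832040, 1346269, 2178309, 3524578, 5702887, 9227465, 14930352, 24157817, 39088169, 63245986, 102334155, 165580141, 267914296, 433494437, 701408733, 1134903170, 1836311903, 2971215073, 4807526976, 7778742049, 12586269025, 20365011074, 32951280099, 53316291173, 86267571272, 139583862445, 225851433717, 365435296162, 591286729879
F(58) = 591286729879


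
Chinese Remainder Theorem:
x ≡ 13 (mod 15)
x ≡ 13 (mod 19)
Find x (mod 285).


M = 15*19 = 285
M1 = M/15 = 19, M2 = M/19 = 15
M1^(-1) mod 15 = 4, M2^(-1) mod 19 = 14
x = 13*19*4 + 13*15*14 = 3718
3718 mod 285 = 13
Check: 13 mod 15 = 13 ✓, 13 mod 19 = 13 ✓

x ≡ 13 (mod 285)


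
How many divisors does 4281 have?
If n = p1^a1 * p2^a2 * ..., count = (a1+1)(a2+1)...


4281 = 3^1 × 1427^1
d(4281) = (1+1) × (1+1) = 4

4 divisors


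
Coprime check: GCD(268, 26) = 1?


Euclidean algorithm:
268 = 10 * 26 + 8
26 = 3 * 8 + 2
8 = 4 * 2 + 0
GCD(268, 26) = 2

No, not coprime (GCD = 2)


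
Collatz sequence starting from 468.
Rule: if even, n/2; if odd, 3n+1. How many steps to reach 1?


468 → 234 → 117 → 352 → 176 → 88 → 44 → 22 → 11 → 34 → 17 → 52 → 26 → 13 → 40 → 20 → 10 → 5 → 16 → 8 → 4 → 2 → 1
Total steps = 22

22 steps


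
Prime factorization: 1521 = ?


1521 / 3 = 507
507 / 3 = 169
169 / 13 = 13
13 / 13 = 1
1521 = 3^2 × 13^2


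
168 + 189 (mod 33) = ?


168 + 189 = 357
357 mod 33 = 27


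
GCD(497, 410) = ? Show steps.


497 = 1 * 410 + 87
410 = 4 * 87 + 62
87 = 1 * 62 + 25
62 = 2 * 25 + 12
25 = 2 * 12 + 1
12 = 12 * 1 + 0
GCD = 1


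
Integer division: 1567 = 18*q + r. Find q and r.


1567 = 18 * 87 + 1
Check: 1566 + 1 = 1567

q = 87, r = 1


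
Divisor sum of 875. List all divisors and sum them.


Divisors of 875: 1, 5, 7, 25, 35, 125, 175, 875
Sum = 1 + 5 + 7 + 25 + 35 + 125 + 175 + 875 = 1248

σ(875) = 1248


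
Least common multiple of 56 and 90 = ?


GCD(56, 90) = 2
LCM = 56*90/2 = 5040/2 = 2520

LCM = 2520


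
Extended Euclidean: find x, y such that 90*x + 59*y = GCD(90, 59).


Tabular extended Euclidean (each row: r = 90*s + 59*t):
r=90, s=1, t=0
r=59, s=0, t=1
q=1: r=31, s=1, t=-1   [90*(1) + 59*(-1) = 31]
q=1: r=28, s=-1, t=2   [90*(-1) + 59*(2) = 28]
q=1: r=3, s=2, t=-3   [90*(2) + 59*(-3) = 3]
q=9: r=1, s=-19, t=29   [90*(-19) + 59*(29) = 1]
q=3: r=0, s=59, t=-90   [90*(59) + 59*(-90) = 0]
GCD = 1; from the row with r=1: x=-19, y=29
Check: 90*(-19) + 59*(29) = -1710 + 1711 = 1

GCD = 1, x = -19, y = 29


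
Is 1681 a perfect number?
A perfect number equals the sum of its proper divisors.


Proper divisors of 1681: 1, 41
Sum = 1 + 41 = 42

No, 1681 is not perfect (42 ≠ 1681)


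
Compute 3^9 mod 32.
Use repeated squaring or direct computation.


3^1 mod 32 = 3
3^2 mod 32 = 9
3^3 mod 32 = 27
3^4 mod 32 = 17
3^5 mod 32 = 19
3^6 mod 32 = 25
3^7 mod 32 = 11
3^8 mod 32 = 1
3^9 mod 32 = 3


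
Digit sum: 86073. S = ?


8 + 6 + 0 + 7 + 3 = 24


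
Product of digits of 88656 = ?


8 × 8 × 6 × 5 × 6 = 11520


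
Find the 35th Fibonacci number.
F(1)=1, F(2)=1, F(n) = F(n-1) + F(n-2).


Sequence: 1, 1, 2, 3, 5, 8, 13, 21, 34, 55, 89, 144, 233, 377, 610, 987, 1597, 2584, 4181, 6765, 10946, 17711, 28657, 46368, 75025, 121393, 196418, 317811, 514229, 832040, 1346269, 2178309, 3524578, 5702887, 9227465
F(35) = 9227465


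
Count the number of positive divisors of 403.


403 = 13^1 × 31^1
d(403) = (1+1) × (1+1) = 4

4 divisors


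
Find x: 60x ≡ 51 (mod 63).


GCD(60, 63) = 3 divides 51
Divide: 20x ≡ 17 (mod 21)
x ≡ 4 (mod 21)


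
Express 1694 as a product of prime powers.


1694 / 2 = 847
847 / 7 = 121
121 / 11 = 11
11 / 11 = 1
1694 = 2 × 7 × 11^2


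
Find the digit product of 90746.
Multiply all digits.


9 × 0 × 7 × 4 × 6 = 0


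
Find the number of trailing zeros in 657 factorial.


floor(657/5) = 131
floor(657/25) = 26
floor(657/125) = 5
floor(657/625) = 1
Total = 163

163 trailing zeros


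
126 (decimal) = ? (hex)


126 (base 10) = 126 (decimal)
126 (decimal) = 7E (base 16)


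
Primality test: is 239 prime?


Check divisors up to sqrt(239) = 15.4596
No divisors found.
239 is prime.

Yes, 239 is prime


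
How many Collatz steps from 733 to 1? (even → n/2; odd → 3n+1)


733 → 2200 → 1100 → 550 → 275 → 826 → 413 → 1240 → 620 → 310 → 155 → 466 → 233 → 700 → 350 → 175 → 526 → 263 → 790 → 395 → 1186 → 593 → 1780 → 890 → 445 → 1336 → 668 → 334 → 167 → 502 → 251 → 754 → 377 → 1132 → 566 → 283 → 850 → 425 → 1276 → 638 → 319 → 958 → 479 → 1438 → 719 → 2158 → 1079 → 3238 → 1619 → 4858 → 2429 → 7288 → 3644 → 1822 → 911 → 2734 → 1367 → 4102 → 2051 → 6154 → 3077 → 9232 → 4616 → 2308 → 1154 → 577 → 1732 → 866 → 433 → 1300 → 650 → 325 → 976 → 488 → 244 → 122 → 61 → 184 → 92 → 46 → 23 → 70 → 35 → 106 → 53 → 160 → 80 → 40 → 20 → 10 → 5 → 16 → 8 → 4 → 2 → 1
Total steps = 95

95 steps


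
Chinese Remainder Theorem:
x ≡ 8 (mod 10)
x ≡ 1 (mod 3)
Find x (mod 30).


M = 10*3 = 30
M1 = M/10 = 3, M2 = M/3 = 10
M1^(-1) mod 10 = 7, M2^(-1) mod 3 = 1
x = 8*3*7 + 1*10*1 = 178
178 mod 30 = 28
Check: 28 mod 10 = 8 ✓, 28 mod 3 = 1 ✓

x ≡ 28 (mod 30)


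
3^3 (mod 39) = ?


3^1 mod 39 = 3
3^2 mod 39 = 9
3^3 mod 39 = 27


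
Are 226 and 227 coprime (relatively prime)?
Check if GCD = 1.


Euclidean algorithm:
227 = 1 * 226 + 1
226 = 226 * 1 + 0
GCD(226, 227) = 1

Yes, coprime (GCD = 1)


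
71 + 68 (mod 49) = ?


71 + 68 = 139
139 mod 49 = 41


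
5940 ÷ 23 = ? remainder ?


5940 = 23 * 258 + 6
Check: 5934 + 6 = 5940

q = 258, r = 6


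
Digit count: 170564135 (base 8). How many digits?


170564135 in base 8 = 1212515047
Number of digits = 10

10 digits (base 8)


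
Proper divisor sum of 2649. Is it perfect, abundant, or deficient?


Proper divisors: 1, 3, 883
Sum = 1 + 3 + 883 = 887
887 < 2649 → deficient

s(2649) = 887 (deficient)


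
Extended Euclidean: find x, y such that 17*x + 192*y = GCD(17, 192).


Tabular extended Euclidean (each row: r = 17*s + 192*t):
r=17, s=1, t=0
r=192, s=0, t=1
q=0: r=17, s=1, t=0   [17*(1) + 192*(0) = 17]
q=11: r=5, s=-11, t=1   [17*(-11) + 192*(1) = 5]
q=3: r=2, s=34, t=-3   [17*(34) + 192*(-3) = 2]
q=2: r=1, s=-79, t=7   [17*(-79) + 192*(7) = 1]
q=2: r=0, s=192, t=-17   [17*(192) + 192*(-17) = 0]
GCD = 1; from the row with r=1: x=-79, y=7
Check: 17*(-79) + 192*(7) = -1343 + 1344 = 1

GCD = 1, x = -79, y = 7


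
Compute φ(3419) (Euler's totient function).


3419 = 13 × 263
Prime factors: 13, 263
φ(3419) = 3419 × (1-1/13) × (1-1/263)
= 3419 × 12/13 × 262/263 = 3144

φ(3419) = 3144


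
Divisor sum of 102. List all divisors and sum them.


Divisors of 102: 1, 2, 3, 6, 17, 34, 51, 102
Sum = 1 + 2 + 3 + 6 + 17 + 34 + 51 + 102 = 216

σ(102) = 216


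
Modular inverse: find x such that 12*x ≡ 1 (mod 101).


Use the extended Euclidean algorithm on (101, 12); each row r = 101*s + 12*t:
r=101, s=1, t=0
r=12, s=0, t=1
q=8: r=5, s=1, t=-8   [101*(1) + 12*(-8) = 5]
q=2: r=2, s=-2, t=17   [101*(-2) + 12*(17) = 2]
q=2: r=1, s=5, t=-42   [101*(5) + 12*(-42) = 1]
q=2: r=0, s=-12, t=101   [101*(-12) + 12*(101) = 0]
GCD = 1 with t = -42, so 12*(-42) ≡ 1 (mod 101)
Inverse = -42 mod 101 = 59
Check: 12 * 59 = 708 ≡ 1 (mod 101)

12^(-1) ≡ 59 (mod 101)


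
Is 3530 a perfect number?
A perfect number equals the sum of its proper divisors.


Proper divisors of 3530: 1, 2, 5, 10, 353, 706, 1765
Sum = 1 + 2 + 5 + 10 + 353 + 706 + 1765 = 2842

No, 3530 is not perfect (2842 ≠ 3530)


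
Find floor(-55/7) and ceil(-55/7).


-55/7 = -7.8571
floor = -8
ceil = -7

floor = -8, ceil = -7


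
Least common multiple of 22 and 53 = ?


GCD(22, 53) = 1
LCM = 22*53/1 = 1166/1 = 1166

LCM = 1166


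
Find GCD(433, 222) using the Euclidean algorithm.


433 = 1 * 222 + 211
222 = 1 * 211 + 11
211 = 19 * 11 + 2
11 = 5 * 2 + 1
2 = 2 * 1 + 0
GCD = 1


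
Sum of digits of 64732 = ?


6 + 4 + 7 + 3 + 2 = 22


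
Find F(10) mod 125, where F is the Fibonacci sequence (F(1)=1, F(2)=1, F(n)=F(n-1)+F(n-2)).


F(k) mod 125 for k=1..10:
1, 1, 2, 3, 5, 8, 13, 21, 34, 55
F(10) mod 125 = 55


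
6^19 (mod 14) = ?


6^1 mod 14 = 6
6^2 mod 14 = 8
6^3 mod 14 = 6
6^4 mod 14 = 8
6^5 mod 14 = 6
6^6 mod 14 = 8
6^7 mod 14 = 6
6^8 mod 14 = 8
6^9 mod 14 = 6
6^10 mod 14 = 8
6^11 mod 14 = 6
6^12 mod 14 = 8
6^13 mod 14 = 6
6^14 mod 14 = 8
6^15 mod 14 = 6
6^16 mod 14 = 8
6^17 mod 14 = 6
6^18 mod 14 = 8
6^19 mod 14 = 6


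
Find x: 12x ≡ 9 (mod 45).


GCD(12, 45) = 3 divides 9
Divide: 4x ≡ 3 (mod 15)
x ≡ 12 (mod 15)


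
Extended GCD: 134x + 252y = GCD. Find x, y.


Tabular extended Euclidean (each row: r = 134*s + 252*t):
r=134, s=1, t=0
r=252, s=0, t=1
q=0: r=134, s=1, t=0   [134*(1) + 252*(0) = 134]
q=1: r=118, s=-1, t=1   [134*(-1) + 252*(1) = 118]
q=1: r=16, s=2, t=-1   [134*(2) + 252*(-1) = 16]
q=7: r=6, s=-15, t=8   [134*(-15) + 252*(8) = 6]
q=2: r=4, s=32, t=-17   [134*(32) + 252*(-17) = 4]
q=1: r=2, s=-47, t=25   [134*(-47) + 252*(25) = 2]
q=2: r=0, s=126, t=-67   [134*(126) + 252*(-67) = 0]
GCD = 2; from the row with r=2: x=-47, y=25
Check: 134*(-47) + 252*(25) = -6298 + 6300 = 2

GCD = 2, x = -47, y = 25


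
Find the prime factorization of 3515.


3515 / 5 = 703
703 / 19 = 37
37 / 37 = 1
3515 = 5 × 19 × 37


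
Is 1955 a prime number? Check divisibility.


1955 / 5 = 391 (exact division)
1955 is NOT prime.

No, 1955 is not prime


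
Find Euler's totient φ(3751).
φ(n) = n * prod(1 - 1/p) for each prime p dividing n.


3751 = 11^2 × 31
Prime factors: 11, 31
φ(3751) = 3751 × (1-1/11) × (1-1/31)
= 3751 × 10/11 × 30/31 = 3300

φ(3751) = 3300


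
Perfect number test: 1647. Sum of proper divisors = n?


Proper divisors of 1647: 1, 3, 9, 27, 61, 183, 549
Sum = 1 + 3 + 9 + 27 + 61 + 183 + 549 = 833

No, 1647 is not perfect (833 ≠ 1647)


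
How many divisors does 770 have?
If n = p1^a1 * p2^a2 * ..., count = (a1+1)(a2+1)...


770 = 2^1 × 5^1 × 7^1 × 11^1
d(770) = (1+1) × (1+1) × (1+1) × (1+1) = 16

16 divisors


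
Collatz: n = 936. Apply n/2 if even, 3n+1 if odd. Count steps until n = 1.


936 → 468 → 234 → 117 → 352 → 176 → 88 → 44 → 22 → 11 → 34 → 17 → 52 → 26 → 13 → 40 → 20 → 10 → 5 → 16 → 8 → 4 → 2 → 1
Total steps = 23

23 steps


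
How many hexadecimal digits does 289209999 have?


289209999 in base 16 = 113CFE8F
Number of digits = 8

8 digits (base 16)


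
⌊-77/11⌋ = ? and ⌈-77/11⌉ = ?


-77/11 = -7.0000
floor = -7
ceil = -7

floor = -7, ceil = -7


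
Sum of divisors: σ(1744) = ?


Divisors of 1744: 1, 2, 4, 8, 16, 109, 218, 436, 872, 1744
Sum = 1 + 2 + 4 + 8 + 16 + 109 + 218 + 436 + 872 + 1744 = 3410

σ(1744) = 3410


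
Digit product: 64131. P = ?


6 × 4 × 1 × 3 × 1 = 72


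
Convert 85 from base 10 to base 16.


85 (base 10) = 85 (decimal)
85 (decimal) = 55 (base 16)


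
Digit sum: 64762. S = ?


6 + 4 + 7 + 6 + 2 = 25


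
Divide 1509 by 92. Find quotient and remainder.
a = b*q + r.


1509 = 92 * 16 + 37
Check: 1472 + 37 = 1509

q = 16, r = 37


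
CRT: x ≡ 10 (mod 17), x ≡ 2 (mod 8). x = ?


M = 17*8 = 136
M1 = M/17 = 8, M2 = M/8 = 17
M1^(-1) mod 17 = 15, M2^(-1) mod 8 = 1
x = 10*8*15 + 2*17*1 = 1234
1234 mod 136 = 10
Check: 10 mod 17 = 10 ✓, 10 mod 8 = 2 ✓

x ≡ 10 (mod 136)


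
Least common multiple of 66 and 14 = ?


GCD(66, 14) = 2
LCM = 66*14/2 = 924/2 = 462

LCM = 462


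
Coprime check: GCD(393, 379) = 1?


Euclidean algorithm:
393 = 1 * 379 + 14
379 = 27 * 14 + 1
14 = 14 * 1 + 0
GCD(393, 379) = 1

Yes, coprime (GCD = 1)


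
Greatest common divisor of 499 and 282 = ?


499 = 1 * 282 + 217
282 = 1 * 217 + 65
217 = 3 * 65 + 22
65 = 2 * 22 + 21
22 = 1 * 21 + 1
21 = 21 * 1 + 0
GCD = 1


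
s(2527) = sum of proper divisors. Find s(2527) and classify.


Proper divisors: 1, 7, 19, 133, 361
Sum = 1 + 7 + 19 + 133 + 361 = 521
521 < 2527 → deficient

s(2527) = 521 (deficient)


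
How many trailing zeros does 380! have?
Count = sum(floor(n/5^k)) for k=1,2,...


floor(380/5) = 76
floor(380/25) = 15
floor(380/125) = 3
Total = 94

94 trailing zeros


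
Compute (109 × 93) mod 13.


109 × 93 = 10137
10137 mod 13 = 10


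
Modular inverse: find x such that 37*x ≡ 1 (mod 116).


Use the extended Euclidean algorithm on (116, 37); each row r = 116*s + 37*t:
r=116, s=1, t=0
r=37, s=0, t=1
q=3: r=5, s=1, t=-3   [116*(1) + 37*(-3) = 5]
q=7: r=2, s=-7, t=22   [116*(-7) + 37*(22) = 2]
q=2: r=1, s=15, t=-47   [116*(15) + 37*(-47) = 1]
q=2: r=0, s=-37, t=116   [116*(-37) + 37*(116) = 0]
GCD = 1 with t = -47, so 37*(-47) ≡ 1 (mod 116)
Inverse = -47 mod 116 = 69
Check: 37 * 69 = 2553 ≡ 1 (mod 116)

37^(-1) ≡ 69 (mod 116)


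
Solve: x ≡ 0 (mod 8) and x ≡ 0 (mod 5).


M = 8*5 = 40
M1 = M/8 = 5, M2 = M/5 = 8
M1^(-1) mod 8 = 5, M2^(-1) mod 5 = 2
x = 0*5*5 + 0*8*2 = 0
0 mod 40 = 0
Check: 0 mod 8 = 0 ✓, 0 mod 5 = 0 ✓

x ≡ 0 (mod 40)


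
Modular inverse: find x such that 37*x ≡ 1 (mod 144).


Use the extended Euclidean algorithm on (144, 37); each row r = 144*s + 37*t:
r=144, s=1, t=0
r=37, s=0, t=1
q=3: r=33, s=1, t=-3   [144*(1) + 37*(-3) = 33]
q=1: r=4, s=-1, t=4   [144*(-1) + 37*(4) = 4]
q=8: r=1, s=9, t=-35   [144*(9) + 37*(-35) = 1]
q=4: r=0, s=-37, t=144   [144*(-37) + 37*(144) = 0]
GCD = 1 with t = -35, so 37*(-35) ≡ 1 (mod 144)
Inverse = -35 mod 144 = 109
Check: 37 * 109 = 4033 ≡ 1 (mod 144)

37^(-1) ≡ 109 (mod 144)


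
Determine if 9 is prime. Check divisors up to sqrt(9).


9 / 3 = 3 (exact division)
9 is NOT prime.

No, 9 is not prime


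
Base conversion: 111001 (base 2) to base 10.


111001 (base 2) = 57 (decimal)
57 (decimal) = 57 (base 10)


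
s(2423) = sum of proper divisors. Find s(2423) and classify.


Proper divisors: 1
Sum = 1 = 1
1 < 2423 → deficient

s(2423) = 1 (deficient)


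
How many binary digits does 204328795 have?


204328795 in base 2 = 1100001011011100111101011011
Number of digits = 28

28 digits (base 2)


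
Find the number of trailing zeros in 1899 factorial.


floor(1899/5) = 379
floor(1899/25) = 75
floor(1899/125) = 15
floor(1899/625) = 3
Total = 472

472 trailing zeros


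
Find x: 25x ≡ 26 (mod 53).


GCD(25, 53) = 1, unique solution
a^(-1) mod 53 = 17
x = 17 * 26 mod 53 = 18

x ≡ 18 (mod 53)


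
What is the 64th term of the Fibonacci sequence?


Sequence: 1, 1, 2, 3, 5, 8, 13, 21, 34, 55, 89, 144, 233, 377, 610, 987, 1597, 2584, 4181, 6765, 10946, 17711, 28657, 46368, 75025, 121393, 196418, 317811, 514229, 832040, 1346269, 2178309, 3524578, 5702887, 9227465, 14930352, 24157817, 39088169, 63245986, 102334155, 165580141, 267914296, 433494437, 701408733, 1134903170, 1836311903, 2971215073, 4807526976, 7778742049, 12586269025, 20365011074, 32951280099, 53316291173, 86267571272, 139583862445, 225851433717, 365435296162, 591286729879, 956722026041, 1548008755920, 2504730781961, 4052739537881, 6557470319842, 10610209857723
F(64) = 10610209857723


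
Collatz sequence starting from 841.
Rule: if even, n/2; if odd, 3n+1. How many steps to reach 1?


841 → 2524 → 1262 → 631 → 1894 → 947 → 2842 → 1421 → 4264 → 2132 → 1066 → 533 → 1600 → 800 → 400 → 200 → 100 → 50 → 25 → 76 → 38 → 19 → 58 → 29 → 88 → 44 → 22 → 11 → 34 → 17 → 52 → 26 → 13 → 40 → 20 → 10 → 5 → 16 → 8 → 4 → 2 → 1
Total steps = 41

41 steps


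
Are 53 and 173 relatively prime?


Euclidean algorithm:
173 = 3 * 53 + 14
53 = 3 * 14 + 11
14 = 1 * 11 + 3
11 = 3 * 3 + 2
3 = 1 * 2 + 1
2 = 2 * 1 + 0
GCD(53, 173) = 1

Yes, coprime (GCD = 1)


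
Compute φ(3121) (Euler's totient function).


3121 = 3121
Prime factors: 3121
φ(3121) = 3121 × (1-1/3121)
= 3121 × 3120/3121 = 3120

φ(3121) = 3120


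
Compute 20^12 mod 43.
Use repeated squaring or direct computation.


20^1 mod 43 = 20
20^2 mod 43 = 13
20^3 mod 43 = 2
20^4 mod 43 = 40
20^5 mod 43 = 26
20^6 mod 43 = 4
20^7 mod 43 = 37
20^8 mod 43 = 9
20^9 mod 43 = 8
20^10 mod 43 = 31
20^11 mod 43 = 18
20^12 mod 43 = 16


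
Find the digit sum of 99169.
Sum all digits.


9 + 9 + 1 + 6 + 9 = 34


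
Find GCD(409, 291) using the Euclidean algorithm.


409 = 1 * 291 + 118
291 = 2 * 118 + 55
118 = 2 * 55 + 8
55 = 6 * 8 + 7
8 = 1 * 7 + 1
7 = 7 * 1 + 0
GCD = 1


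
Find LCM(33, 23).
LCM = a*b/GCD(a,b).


GCD(33, 23) = 1
LCM = 33*23/1 = 759/1 = 759

LCM = 759


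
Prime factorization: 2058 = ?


2058 / 2 = 1029
1029 / 3 = 343
343 / 7 = 49
49 / 7 = 7
7 / 7 = 1
2058 = 2 × 3 × 7^3


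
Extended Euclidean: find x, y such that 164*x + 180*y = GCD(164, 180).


Tabular extended Euclidean (each row: r = 164*s + 180*t):
r=164, s=1, t=0
r=180, s=0, t=1
q=0: r=164, s=1, t=0   [164*(1) + 180*(0) = 164]
q=1: r=16, s=-1, t=1   [164*(-1) + 180*(1) = 16]
q=10: r=4, s=11, t=-10   [164*(11) + 180*(-10) = 4]
q=4: r=0, s=-45, t=41   [164*(-45) + 180*(41) = 0]
GCD = 4; from the row with r=4: x=11, y=-10
Check: 164*(11) + 180*(-10) = 1804 - 1800 = 4

GCD = 4, x = 11, y = -10


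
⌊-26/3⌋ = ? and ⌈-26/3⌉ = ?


-26/3 = -8.6667
floor = -9
ceil = -8

floor = -9, ceil = -8


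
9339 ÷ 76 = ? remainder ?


9339 = 76 * 122 + 67
Check: 9272 + 67 = 9339

q = 122, r = 67


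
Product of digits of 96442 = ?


9 × 6 × 4 × 4 × 2 = 1728


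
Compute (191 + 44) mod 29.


191 + 44 = 235
235 mod 29 = 3


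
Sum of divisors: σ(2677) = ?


Divisors of 2677: 1, 2677
Sum = 1 + 2677 = 2678

σ(2677) = 2678


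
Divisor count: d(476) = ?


476 = 2^2 × 7^1 × 17^1
d(476) = (2+1) × (1+1) × (1+1) = 12

12 divisors


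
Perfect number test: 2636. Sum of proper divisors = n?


Proper divisors of 2636: 1, 2, 4, 659, 1318
Sum = 1 + 2 + 4 + 659 + 1318 = 1984

No, 2636 is not perfect (1984 ≠ 2636)


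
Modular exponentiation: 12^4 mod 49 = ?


12^1 mod 49 = 12
12^2 mod 49 = 46
12^3 mod 49 = 13
12^4 mod 49 = 9


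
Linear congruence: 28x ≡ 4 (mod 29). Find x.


GCD(28, 29) = 1, unique solution
a^(-1) mod 29 = 28
x = 28 * 4 mod 29 = 25

x ≡ 25 (mod 29)


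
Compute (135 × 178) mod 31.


135 × 178 = 24030
24030 mod 31 = 5


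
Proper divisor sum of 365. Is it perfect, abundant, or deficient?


Proper divisors: 1, 5, 73
Sum = 1 + 5 + 73 = 79
79 < 365 → deficient

s(365) = 79 (deficient)


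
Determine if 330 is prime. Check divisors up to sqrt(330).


330 / 2 = 165 (exact division)
330 is NOT prime.

No, 330 is not prime


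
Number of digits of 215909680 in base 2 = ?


215909680 in base 2 = 1100110111101000010100110000
Number of digits = 28

28 digits (base 2)


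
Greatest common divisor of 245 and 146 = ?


245 = 1 * 146 + 99
146 = 1 * 99 + 47
99 = 2 * 47 + 5
47 = 9 * 5 + 2
5 = 2 * 2 + 1
2 = 2 * 1 + 0
GCD = 1


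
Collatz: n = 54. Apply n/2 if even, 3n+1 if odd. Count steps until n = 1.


54 → 27 → 82 → 41 → 124 → 62 → 31 → 94 → 47 → 142 → 71 → 214 → 107 → 322 → 161 → 484 → 242 → 121 → 364 → 182 → 91 → 274 → 137 → 412 → 206 → 103 → 310 → 155 → 466 → 233 → 700 → 350 → 175 → 526 → 263 → 790 → 395 → 1186 → 593 → 1780 → 890 → 445 → 1336 → 668 → 334 → 167 → 502 → 251 → 754 → 377 → 1132 → 566 → 283 → 850 → 425 → 1276 → 638 → 319 → 958 → 479 → 1438 → 719 → 2158 → 1079 → 3238 → 1619 → 4858 → 2429 → 7288 → 3644 → 1822 → 911 → 2734 → 1367 → 4102 → 2051 → 6154 → 3077 → 9232 → 4616 → 2308 → 1154 → 577 → 1732 → 866 → 433 → 1300 → 650 → 325 → 976 → 488 → 244 → 122 → 61 → 184 → 92 → 46 → 23 → 70 → 35 → 106 → 53 → 160 → 80 → 40 → 20 → 10 → 5 → 16 → 8 → 4 → 2 → 1
Total steps = 112

112 steps


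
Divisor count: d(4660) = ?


4660 = 2^2 × 5^1 × 233^1
d(4660) = (2+1) × (1+1) × (1+1) = 12

12 divisors


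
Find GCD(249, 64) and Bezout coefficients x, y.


Tabular extended Euclidean (each row: r = 249*s + 64*t):
r=249, s=1, t=0
r=64, s=0, t=1
q=3: r=57, s=1, t=-3   [249*(1) + 64*(-3) = 57]
q=1: r=7, s=-1, t=4   [249*(-1) + 64*(4) = 7]
q=8: r=1, s=9, t=-35   [249*(9) + 64*(-35) = 1]
q=7: r=0, s=-64, t=249   [249*(-64) + 64*(249) = 0]
GCD = 1; from the row with r=1: x=9, y=-35
Check: 249*(9) + 64*(-35) = 2241 - 2240 = 1

GCD = 1, x = 9, y = -35


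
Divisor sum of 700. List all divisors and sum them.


Divisors of 700: 1, 2, 4, 5, 7, 10, 14, 20, 25, 28, 35, 50, 70, 100, 140, 175, 350, 700
Sum = 1 + 2 + 4 + 5 + 7 + 10 + 14 + 20 + 25 + 28 + 35 + 50 + 70 + 100 + 140 + 175 + 350 + 700 = 1736

σ(700) = 1736
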